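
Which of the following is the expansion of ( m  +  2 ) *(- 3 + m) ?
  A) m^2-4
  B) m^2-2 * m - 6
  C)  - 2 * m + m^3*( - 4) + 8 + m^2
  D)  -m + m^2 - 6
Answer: D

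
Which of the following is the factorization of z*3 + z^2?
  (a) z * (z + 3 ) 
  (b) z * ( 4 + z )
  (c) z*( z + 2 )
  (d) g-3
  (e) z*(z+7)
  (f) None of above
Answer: a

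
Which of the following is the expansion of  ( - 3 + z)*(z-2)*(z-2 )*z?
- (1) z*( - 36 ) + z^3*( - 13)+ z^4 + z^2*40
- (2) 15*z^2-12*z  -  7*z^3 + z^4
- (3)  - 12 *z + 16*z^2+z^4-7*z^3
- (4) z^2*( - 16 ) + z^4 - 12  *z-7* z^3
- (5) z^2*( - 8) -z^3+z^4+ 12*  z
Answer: 3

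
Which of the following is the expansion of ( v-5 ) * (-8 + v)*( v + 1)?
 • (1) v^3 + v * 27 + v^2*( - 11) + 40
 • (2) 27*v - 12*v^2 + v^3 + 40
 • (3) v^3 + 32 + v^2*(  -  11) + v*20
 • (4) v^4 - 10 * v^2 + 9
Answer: 2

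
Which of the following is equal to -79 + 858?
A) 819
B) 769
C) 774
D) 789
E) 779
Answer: E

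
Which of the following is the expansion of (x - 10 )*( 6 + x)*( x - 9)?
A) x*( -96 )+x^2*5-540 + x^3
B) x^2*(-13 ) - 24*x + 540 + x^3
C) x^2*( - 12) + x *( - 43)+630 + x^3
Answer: B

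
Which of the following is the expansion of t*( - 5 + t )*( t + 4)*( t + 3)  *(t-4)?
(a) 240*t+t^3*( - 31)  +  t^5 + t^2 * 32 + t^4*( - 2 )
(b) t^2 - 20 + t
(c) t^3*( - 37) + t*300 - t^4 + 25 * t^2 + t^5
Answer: a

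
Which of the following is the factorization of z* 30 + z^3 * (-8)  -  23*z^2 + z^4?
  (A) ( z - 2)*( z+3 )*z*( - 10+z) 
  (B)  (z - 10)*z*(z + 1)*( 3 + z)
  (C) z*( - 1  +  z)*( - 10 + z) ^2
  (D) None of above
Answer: D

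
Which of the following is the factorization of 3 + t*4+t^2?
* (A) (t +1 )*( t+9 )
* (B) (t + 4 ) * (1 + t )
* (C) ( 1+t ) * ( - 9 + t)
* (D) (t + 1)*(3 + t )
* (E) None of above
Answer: D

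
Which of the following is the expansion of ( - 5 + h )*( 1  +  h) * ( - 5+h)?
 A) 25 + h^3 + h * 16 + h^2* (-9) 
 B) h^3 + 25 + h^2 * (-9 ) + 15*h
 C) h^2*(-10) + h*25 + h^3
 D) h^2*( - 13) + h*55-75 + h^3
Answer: B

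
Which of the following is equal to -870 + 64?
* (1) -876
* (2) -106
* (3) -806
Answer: 3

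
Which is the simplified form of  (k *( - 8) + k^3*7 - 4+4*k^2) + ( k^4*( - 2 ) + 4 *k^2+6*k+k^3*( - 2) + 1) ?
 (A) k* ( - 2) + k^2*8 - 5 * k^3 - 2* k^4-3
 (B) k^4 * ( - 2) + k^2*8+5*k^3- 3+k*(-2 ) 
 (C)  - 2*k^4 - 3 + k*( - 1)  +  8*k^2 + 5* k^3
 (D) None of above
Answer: B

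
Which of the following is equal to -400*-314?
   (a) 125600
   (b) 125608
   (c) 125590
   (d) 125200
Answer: a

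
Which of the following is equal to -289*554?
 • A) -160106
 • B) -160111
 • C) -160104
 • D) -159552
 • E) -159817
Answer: A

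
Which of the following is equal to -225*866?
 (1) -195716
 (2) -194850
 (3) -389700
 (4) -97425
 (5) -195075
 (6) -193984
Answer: 2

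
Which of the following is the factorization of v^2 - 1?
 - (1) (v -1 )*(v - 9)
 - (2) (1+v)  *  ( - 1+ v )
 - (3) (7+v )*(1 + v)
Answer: 2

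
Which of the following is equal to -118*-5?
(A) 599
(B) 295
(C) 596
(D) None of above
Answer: D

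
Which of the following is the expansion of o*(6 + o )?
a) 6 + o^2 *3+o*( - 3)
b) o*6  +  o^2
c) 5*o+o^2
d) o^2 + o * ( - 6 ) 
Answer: b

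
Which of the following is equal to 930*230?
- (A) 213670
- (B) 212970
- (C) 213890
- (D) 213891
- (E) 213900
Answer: E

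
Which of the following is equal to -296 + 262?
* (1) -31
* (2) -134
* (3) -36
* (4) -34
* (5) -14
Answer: 4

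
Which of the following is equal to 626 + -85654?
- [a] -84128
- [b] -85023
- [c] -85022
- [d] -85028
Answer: d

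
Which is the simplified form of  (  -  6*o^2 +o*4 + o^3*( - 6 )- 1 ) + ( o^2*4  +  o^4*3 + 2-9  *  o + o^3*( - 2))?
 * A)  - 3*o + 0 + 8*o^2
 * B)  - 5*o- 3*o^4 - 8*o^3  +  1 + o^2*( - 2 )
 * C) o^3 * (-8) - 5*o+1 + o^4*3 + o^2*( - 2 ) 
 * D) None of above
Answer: C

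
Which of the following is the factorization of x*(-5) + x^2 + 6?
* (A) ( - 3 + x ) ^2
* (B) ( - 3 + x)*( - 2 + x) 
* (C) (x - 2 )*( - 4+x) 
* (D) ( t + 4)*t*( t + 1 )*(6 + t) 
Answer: B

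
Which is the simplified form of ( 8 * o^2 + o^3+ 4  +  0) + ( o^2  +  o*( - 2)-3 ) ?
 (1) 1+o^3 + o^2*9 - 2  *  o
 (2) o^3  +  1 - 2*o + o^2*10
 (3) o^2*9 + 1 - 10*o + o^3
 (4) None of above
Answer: 1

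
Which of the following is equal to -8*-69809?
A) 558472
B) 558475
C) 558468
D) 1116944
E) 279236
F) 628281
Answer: A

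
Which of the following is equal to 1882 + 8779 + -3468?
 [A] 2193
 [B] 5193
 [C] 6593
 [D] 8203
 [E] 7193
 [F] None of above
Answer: E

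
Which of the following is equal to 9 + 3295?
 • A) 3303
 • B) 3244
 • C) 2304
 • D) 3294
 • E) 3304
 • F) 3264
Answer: E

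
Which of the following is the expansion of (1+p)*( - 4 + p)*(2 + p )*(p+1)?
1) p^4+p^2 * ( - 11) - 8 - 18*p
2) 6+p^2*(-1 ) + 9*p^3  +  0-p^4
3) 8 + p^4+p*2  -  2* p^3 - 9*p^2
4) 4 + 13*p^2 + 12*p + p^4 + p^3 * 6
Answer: 1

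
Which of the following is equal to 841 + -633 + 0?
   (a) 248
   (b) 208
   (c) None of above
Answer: b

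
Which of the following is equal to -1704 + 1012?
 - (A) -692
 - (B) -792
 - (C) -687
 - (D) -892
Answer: A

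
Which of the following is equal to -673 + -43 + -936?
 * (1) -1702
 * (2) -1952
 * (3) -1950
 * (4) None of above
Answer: 4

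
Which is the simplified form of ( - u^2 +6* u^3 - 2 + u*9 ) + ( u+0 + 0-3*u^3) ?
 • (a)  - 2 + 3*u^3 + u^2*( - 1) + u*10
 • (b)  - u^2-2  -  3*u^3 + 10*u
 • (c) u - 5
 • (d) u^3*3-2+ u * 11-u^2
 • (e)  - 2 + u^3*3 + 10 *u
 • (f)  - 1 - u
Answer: a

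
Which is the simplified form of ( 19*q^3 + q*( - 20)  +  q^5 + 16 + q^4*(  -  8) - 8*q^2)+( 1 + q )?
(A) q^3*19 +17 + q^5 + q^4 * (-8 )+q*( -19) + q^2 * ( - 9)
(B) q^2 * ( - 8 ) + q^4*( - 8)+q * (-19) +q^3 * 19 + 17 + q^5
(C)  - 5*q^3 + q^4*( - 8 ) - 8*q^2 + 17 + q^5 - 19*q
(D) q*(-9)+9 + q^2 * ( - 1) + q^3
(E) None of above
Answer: B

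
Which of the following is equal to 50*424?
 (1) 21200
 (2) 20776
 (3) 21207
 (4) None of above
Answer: 1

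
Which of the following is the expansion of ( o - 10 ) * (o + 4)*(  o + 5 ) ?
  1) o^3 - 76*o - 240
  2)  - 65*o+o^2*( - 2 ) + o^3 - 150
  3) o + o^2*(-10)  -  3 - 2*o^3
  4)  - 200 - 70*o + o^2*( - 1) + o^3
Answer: 4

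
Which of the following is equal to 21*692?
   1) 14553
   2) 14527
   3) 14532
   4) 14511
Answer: 3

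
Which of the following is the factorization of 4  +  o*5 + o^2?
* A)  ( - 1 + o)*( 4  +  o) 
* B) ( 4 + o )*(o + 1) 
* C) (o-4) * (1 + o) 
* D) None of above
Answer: B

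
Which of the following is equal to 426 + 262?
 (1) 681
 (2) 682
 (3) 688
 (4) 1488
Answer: 3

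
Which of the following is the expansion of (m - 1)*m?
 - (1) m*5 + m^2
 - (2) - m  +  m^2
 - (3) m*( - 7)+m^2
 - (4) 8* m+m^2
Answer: 2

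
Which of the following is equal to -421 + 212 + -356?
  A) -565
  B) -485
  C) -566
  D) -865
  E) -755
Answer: A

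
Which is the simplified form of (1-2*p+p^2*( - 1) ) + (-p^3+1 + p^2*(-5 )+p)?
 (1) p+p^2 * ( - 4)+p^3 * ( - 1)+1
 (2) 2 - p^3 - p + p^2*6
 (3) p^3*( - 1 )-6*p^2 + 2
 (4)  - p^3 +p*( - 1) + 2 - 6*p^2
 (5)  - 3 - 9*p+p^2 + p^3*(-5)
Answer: 4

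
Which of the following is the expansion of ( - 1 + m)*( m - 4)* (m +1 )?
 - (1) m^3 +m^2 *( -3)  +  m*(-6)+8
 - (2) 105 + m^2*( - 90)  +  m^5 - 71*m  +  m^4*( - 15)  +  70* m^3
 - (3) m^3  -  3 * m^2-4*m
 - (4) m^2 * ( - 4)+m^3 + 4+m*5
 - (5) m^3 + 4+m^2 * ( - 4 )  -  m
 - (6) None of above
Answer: 5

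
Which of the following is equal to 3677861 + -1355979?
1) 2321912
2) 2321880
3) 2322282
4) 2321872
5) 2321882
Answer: 5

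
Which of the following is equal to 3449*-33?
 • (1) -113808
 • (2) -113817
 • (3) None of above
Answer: 2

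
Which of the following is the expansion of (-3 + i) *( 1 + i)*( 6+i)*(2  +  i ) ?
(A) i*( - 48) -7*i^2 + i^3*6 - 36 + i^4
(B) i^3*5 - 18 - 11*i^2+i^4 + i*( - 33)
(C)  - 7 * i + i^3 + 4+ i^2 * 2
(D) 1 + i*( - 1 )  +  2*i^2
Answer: A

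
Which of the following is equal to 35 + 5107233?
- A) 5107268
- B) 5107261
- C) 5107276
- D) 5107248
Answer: A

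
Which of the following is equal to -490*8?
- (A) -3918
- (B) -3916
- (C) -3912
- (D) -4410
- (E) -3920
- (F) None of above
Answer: E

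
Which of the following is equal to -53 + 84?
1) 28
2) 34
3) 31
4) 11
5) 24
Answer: 3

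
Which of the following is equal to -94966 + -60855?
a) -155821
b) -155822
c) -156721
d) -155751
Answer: a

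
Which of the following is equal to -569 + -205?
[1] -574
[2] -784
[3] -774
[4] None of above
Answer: 3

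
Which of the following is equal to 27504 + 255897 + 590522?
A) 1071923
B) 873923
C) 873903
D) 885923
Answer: B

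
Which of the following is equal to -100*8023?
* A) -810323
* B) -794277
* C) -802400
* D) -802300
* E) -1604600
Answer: D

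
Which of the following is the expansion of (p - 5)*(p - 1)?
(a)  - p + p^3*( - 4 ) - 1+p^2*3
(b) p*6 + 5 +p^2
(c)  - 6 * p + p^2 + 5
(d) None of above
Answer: c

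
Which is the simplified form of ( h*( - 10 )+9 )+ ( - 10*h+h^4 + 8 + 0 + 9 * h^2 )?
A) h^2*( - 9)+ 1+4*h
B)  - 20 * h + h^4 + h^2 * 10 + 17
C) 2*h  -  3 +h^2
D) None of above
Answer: D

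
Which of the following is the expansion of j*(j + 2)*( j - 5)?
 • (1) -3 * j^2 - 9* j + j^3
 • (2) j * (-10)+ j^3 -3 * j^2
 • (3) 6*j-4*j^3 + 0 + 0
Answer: 2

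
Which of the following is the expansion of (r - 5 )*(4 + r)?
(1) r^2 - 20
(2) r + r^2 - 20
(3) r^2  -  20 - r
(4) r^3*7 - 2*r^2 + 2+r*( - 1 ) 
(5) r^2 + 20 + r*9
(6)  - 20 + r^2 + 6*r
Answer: 3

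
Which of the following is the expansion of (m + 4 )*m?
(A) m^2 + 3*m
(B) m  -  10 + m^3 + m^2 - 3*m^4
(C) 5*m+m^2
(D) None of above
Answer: D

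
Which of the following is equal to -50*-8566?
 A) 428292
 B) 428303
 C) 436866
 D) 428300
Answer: D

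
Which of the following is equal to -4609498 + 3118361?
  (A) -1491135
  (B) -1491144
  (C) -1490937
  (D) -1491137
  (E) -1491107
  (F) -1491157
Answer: D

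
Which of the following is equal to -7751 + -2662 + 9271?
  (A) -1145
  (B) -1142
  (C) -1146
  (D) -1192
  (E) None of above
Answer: B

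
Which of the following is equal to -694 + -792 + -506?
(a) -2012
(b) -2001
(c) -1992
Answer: c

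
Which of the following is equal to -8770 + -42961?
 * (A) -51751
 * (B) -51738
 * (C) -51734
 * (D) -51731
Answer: D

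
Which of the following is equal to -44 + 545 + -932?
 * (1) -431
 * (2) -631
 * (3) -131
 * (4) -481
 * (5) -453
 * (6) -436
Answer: 1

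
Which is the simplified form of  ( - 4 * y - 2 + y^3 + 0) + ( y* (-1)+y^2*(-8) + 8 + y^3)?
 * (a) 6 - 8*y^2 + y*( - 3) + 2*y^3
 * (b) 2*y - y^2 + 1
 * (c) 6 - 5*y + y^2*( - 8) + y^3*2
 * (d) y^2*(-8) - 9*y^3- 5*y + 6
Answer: c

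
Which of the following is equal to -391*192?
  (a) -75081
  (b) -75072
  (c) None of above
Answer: b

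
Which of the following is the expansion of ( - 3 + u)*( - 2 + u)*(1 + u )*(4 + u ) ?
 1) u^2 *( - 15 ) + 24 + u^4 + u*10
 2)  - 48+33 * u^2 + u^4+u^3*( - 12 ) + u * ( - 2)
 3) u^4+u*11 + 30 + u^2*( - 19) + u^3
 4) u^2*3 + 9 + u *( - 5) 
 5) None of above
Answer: 1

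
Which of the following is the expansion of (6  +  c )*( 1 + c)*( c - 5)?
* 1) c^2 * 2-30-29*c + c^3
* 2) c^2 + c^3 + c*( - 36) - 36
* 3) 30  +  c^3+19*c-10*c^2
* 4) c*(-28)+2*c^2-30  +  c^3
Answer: 1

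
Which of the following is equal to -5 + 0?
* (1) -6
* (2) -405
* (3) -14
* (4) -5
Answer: 4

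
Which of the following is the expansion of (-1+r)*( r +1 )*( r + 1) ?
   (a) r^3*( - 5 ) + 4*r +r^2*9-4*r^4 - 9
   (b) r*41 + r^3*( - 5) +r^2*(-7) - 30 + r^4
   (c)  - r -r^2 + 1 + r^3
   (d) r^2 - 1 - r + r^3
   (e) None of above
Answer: d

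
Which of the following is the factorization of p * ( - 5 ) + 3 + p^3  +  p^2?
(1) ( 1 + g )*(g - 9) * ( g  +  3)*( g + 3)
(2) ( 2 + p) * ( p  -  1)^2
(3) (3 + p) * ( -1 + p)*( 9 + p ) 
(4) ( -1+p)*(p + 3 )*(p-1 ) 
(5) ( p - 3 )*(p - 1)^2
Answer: 4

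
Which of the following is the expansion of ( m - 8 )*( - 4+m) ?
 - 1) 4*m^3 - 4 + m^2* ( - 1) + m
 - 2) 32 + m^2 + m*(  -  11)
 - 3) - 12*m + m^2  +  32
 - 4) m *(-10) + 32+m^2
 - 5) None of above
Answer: 3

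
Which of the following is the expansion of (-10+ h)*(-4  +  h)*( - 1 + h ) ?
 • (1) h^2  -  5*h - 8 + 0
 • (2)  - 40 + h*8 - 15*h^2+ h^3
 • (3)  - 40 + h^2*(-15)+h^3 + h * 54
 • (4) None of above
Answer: 3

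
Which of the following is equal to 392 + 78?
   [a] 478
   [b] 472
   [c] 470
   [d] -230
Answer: c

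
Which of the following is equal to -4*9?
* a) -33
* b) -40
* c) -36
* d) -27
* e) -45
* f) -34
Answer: c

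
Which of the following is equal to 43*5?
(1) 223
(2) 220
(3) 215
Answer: 3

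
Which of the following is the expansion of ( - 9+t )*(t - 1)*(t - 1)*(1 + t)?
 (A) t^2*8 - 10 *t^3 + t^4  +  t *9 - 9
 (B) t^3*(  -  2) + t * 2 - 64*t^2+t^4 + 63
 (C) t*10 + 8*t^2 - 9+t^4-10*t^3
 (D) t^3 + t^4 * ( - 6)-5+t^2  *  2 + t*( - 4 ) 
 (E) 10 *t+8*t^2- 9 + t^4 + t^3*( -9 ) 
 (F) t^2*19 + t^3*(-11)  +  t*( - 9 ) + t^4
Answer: C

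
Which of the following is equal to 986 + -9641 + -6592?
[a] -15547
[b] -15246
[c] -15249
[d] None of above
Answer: d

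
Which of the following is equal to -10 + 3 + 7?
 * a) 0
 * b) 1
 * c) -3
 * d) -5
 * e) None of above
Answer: a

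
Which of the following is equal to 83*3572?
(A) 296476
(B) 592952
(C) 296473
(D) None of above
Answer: A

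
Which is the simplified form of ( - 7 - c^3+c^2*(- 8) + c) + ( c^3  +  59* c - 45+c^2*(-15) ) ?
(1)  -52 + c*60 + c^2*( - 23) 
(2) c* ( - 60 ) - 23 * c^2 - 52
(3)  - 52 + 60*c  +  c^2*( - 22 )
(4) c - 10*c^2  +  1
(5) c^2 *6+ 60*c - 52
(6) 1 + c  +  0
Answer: 1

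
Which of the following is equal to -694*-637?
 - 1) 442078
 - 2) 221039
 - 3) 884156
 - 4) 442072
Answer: 1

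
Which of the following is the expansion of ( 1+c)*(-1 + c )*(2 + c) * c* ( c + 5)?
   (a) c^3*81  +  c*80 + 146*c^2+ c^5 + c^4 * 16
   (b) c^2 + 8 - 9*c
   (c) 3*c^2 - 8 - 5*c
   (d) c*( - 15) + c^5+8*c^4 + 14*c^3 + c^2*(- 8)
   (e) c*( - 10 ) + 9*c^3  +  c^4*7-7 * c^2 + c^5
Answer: e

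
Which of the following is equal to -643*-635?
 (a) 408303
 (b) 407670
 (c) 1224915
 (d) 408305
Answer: d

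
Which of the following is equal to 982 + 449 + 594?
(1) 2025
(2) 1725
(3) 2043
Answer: 1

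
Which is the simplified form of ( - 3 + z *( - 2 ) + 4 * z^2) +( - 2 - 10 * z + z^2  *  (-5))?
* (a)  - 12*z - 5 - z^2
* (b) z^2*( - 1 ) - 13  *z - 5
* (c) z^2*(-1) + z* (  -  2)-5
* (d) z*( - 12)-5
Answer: a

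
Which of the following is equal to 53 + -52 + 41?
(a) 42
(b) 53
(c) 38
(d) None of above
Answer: a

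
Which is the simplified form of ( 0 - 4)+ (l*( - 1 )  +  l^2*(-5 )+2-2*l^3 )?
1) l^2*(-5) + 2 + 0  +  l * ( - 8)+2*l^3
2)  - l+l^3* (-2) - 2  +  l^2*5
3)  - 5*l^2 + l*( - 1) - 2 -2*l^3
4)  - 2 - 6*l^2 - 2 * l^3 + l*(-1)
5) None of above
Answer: 3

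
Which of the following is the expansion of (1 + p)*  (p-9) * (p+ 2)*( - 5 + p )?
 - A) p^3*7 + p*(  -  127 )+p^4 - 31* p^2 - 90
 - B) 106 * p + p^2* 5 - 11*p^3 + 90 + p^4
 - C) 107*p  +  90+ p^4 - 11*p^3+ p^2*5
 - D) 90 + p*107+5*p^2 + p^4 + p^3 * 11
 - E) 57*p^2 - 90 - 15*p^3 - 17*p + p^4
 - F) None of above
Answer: C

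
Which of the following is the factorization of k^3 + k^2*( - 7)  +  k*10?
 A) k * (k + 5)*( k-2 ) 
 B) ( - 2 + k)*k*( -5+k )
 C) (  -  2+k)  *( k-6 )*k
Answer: B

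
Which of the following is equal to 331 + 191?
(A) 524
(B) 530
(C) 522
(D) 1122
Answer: C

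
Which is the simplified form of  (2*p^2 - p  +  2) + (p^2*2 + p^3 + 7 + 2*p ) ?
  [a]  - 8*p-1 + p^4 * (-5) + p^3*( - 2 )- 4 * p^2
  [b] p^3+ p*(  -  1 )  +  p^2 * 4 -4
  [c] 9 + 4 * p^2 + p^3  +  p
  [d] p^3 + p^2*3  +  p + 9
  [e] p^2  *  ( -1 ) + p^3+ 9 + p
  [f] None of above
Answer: c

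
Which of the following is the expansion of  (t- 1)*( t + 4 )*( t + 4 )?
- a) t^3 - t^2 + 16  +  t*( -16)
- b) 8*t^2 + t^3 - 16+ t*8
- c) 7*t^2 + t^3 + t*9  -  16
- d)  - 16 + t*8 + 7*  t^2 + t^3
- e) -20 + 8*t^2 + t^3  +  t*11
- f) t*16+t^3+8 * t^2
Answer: d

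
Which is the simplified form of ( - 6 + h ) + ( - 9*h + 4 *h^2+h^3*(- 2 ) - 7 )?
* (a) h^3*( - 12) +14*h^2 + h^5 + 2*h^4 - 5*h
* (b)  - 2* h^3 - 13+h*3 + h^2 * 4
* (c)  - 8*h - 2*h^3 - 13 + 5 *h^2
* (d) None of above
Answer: d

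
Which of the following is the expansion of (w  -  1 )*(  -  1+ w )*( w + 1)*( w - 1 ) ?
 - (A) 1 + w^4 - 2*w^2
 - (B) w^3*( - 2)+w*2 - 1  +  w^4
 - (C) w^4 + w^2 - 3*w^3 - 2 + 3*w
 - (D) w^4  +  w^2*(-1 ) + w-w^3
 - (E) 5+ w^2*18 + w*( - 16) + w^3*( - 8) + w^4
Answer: B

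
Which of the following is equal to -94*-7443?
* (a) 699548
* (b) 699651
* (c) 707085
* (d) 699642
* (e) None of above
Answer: d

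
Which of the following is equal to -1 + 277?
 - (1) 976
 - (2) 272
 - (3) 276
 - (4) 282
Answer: 3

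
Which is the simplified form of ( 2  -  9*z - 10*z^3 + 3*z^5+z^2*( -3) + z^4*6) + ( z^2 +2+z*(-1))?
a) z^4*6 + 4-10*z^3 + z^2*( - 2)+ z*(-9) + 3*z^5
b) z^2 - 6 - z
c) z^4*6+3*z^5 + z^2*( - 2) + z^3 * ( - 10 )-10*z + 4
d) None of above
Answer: c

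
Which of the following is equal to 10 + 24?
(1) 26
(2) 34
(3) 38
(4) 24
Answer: 2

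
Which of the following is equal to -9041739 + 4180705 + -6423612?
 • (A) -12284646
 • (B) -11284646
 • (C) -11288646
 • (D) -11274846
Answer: B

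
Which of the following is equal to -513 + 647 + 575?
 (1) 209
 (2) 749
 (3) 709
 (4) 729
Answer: 3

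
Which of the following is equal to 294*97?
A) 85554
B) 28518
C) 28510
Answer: B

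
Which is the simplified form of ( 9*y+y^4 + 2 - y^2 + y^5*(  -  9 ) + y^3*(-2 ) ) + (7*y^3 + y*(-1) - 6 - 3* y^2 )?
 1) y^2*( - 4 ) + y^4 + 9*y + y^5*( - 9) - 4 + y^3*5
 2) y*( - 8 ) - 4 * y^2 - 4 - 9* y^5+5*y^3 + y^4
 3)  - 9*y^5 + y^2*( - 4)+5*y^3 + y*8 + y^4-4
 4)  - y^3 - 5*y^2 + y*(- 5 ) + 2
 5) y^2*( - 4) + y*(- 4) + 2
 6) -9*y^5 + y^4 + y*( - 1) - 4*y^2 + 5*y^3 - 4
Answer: 3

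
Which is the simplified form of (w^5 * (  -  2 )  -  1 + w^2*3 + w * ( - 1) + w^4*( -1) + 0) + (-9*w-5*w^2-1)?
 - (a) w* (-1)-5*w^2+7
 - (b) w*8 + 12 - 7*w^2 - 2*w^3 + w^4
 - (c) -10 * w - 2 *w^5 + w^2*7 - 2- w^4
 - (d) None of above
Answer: d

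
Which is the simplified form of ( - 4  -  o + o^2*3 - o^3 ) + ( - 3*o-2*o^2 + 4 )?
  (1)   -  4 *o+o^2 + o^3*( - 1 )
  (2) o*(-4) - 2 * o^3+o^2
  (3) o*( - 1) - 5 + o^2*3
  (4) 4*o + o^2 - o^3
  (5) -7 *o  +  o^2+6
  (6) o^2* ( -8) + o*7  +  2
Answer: 1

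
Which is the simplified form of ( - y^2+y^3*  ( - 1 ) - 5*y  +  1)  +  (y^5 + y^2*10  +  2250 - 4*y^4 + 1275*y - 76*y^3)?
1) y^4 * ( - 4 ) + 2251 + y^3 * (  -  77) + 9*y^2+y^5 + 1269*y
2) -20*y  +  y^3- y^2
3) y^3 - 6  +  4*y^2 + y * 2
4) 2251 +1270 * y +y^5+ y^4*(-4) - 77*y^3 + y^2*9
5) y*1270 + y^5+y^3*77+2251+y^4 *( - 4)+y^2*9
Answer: 4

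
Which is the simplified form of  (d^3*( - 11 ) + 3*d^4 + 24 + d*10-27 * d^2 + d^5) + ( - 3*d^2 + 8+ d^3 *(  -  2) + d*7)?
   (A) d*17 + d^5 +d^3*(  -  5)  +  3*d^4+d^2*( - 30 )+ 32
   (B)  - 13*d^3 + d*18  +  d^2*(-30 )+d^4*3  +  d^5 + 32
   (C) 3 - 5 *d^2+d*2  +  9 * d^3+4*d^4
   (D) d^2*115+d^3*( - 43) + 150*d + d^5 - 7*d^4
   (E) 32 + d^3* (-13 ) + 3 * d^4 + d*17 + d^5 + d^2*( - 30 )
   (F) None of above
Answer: E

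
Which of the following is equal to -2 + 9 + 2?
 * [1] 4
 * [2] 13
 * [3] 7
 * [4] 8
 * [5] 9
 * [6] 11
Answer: 5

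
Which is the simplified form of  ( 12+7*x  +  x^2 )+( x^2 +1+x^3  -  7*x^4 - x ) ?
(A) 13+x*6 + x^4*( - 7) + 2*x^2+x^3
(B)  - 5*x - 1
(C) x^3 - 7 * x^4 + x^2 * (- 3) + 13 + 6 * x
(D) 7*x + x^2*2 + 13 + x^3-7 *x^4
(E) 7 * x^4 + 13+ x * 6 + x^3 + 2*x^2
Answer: A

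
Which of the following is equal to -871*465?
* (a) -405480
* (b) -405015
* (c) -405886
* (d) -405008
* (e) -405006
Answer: b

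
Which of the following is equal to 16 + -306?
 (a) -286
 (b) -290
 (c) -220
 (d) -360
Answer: b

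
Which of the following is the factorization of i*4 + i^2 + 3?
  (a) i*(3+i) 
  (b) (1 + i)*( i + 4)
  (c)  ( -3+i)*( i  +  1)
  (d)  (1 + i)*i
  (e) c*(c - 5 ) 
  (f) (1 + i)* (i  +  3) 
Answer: f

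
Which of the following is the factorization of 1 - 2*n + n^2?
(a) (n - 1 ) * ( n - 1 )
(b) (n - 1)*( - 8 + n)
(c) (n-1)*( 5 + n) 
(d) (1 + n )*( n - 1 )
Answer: a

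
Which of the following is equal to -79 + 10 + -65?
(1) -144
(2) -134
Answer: 2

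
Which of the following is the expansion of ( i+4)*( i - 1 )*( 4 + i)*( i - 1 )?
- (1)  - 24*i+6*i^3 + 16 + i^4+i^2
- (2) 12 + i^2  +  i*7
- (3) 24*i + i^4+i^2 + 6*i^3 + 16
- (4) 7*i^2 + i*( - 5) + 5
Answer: 1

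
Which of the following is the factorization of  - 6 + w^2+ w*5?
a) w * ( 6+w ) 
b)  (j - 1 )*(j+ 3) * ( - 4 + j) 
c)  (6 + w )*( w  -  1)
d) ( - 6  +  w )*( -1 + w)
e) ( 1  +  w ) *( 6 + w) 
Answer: c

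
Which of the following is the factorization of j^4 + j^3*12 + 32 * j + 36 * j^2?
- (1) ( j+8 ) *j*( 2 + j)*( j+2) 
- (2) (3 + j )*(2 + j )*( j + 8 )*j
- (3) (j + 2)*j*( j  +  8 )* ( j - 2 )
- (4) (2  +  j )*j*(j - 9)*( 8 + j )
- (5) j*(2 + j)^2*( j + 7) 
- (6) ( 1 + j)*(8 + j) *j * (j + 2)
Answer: 1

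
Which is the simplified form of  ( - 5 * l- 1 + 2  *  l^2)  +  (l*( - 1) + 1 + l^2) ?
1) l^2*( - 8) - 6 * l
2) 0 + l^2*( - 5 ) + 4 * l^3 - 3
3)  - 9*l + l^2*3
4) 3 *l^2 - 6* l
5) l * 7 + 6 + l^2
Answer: 4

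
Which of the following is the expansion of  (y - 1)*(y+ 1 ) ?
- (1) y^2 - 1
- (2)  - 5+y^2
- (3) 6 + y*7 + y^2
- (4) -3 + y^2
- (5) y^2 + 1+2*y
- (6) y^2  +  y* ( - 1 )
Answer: 1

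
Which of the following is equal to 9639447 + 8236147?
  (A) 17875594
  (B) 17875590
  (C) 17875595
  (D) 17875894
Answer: A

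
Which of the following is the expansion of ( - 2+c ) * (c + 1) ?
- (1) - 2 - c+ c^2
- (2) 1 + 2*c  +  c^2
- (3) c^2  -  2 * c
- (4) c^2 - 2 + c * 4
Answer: 1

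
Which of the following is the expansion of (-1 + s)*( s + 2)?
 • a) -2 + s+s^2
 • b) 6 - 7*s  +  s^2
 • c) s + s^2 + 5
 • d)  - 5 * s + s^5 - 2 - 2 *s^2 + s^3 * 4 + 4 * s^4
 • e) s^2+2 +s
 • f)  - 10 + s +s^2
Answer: a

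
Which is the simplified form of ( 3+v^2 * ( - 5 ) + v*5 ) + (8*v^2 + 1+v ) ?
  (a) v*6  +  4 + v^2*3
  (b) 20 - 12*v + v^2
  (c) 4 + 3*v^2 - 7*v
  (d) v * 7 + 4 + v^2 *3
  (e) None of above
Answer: a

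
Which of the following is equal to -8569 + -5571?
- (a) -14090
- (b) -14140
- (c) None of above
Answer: b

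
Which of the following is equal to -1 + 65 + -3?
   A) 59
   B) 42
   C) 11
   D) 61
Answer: D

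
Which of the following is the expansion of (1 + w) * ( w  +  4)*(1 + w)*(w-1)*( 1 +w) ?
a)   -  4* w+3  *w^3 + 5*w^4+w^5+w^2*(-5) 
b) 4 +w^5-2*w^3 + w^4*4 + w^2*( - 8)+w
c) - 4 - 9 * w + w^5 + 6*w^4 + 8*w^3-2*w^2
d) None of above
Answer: c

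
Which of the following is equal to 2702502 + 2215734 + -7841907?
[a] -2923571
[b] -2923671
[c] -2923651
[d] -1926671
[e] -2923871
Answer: b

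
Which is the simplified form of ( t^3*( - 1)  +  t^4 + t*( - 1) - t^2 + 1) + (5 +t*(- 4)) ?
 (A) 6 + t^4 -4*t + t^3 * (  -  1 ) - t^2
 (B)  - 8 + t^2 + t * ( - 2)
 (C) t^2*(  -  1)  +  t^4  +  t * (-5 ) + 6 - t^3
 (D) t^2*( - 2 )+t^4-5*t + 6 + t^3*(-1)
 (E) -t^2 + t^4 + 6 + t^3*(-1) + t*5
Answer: C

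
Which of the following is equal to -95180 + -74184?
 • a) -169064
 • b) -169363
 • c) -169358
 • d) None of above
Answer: d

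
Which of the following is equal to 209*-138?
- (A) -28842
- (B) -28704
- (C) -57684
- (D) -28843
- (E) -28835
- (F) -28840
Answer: A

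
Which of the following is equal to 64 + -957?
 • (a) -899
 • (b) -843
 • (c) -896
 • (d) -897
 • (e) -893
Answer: e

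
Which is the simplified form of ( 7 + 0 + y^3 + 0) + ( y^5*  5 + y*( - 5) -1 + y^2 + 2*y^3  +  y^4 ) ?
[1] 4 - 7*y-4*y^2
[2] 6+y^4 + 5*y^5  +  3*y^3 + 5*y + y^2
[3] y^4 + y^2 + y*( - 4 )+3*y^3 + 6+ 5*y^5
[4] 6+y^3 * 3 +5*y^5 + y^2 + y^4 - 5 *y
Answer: 4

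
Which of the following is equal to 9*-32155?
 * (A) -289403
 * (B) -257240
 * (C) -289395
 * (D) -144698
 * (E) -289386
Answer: C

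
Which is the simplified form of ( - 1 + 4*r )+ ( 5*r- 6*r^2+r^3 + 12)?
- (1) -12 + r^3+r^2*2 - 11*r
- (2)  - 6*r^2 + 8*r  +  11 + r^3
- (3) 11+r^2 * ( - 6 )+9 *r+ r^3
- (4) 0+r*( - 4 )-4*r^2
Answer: 3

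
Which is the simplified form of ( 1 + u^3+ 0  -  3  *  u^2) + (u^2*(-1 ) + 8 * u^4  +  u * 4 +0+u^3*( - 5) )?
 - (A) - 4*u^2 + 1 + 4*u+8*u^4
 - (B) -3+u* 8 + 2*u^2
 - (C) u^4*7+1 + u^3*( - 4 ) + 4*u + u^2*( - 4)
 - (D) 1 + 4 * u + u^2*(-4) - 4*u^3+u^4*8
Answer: D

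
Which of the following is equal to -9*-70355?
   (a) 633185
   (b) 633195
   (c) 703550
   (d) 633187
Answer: b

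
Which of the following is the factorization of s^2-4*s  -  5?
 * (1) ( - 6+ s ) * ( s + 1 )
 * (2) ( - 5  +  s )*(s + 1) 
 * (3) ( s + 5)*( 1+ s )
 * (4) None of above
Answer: 2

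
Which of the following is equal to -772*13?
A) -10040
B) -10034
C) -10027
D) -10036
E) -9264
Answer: D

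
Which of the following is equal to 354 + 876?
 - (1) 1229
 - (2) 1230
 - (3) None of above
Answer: 2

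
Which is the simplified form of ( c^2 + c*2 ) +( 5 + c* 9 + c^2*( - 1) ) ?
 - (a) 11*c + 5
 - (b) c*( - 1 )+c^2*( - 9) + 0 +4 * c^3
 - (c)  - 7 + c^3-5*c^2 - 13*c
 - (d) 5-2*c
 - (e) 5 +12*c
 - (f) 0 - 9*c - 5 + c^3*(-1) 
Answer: a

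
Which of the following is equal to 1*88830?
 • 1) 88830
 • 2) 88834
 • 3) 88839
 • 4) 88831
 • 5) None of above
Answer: 1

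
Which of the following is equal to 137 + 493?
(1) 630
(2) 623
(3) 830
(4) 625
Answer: 1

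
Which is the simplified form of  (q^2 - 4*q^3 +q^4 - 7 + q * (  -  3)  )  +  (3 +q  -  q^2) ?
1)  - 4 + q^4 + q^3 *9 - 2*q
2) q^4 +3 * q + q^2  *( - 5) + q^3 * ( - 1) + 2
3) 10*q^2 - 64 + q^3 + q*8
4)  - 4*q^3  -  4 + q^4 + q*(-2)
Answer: 4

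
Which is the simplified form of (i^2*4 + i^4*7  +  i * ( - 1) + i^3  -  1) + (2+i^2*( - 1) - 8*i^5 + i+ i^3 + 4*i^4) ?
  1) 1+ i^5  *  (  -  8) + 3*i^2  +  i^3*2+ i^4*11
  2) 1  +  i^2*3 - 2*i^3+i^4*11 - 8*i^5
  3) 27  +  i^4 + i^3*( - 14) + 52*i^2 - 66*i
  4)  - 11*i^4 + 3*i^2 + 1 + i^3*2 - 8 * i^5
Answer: 1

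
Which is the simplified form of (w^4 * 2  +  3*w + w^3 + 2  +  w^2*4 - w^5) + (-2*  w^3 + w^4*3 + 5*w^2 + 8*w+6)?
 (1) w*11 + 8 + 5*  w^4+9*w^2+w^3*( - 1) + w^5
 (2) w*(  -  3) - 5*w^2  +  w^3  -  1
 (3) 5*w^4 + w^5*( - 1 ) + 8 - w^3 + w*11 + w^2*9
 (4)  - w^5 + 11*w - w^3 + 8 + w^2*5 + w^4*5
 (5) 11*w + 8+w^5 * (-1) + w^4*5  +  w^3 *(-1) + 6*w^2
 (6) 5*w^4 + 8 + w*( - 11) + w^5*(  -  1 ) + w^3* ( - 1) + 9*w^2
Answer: 3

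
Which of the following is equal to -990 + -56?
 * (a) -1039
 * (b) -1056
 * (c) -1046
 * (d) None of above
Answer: c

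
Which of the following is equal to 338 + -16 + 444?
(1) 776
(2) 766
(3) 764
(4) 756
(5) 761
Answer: 2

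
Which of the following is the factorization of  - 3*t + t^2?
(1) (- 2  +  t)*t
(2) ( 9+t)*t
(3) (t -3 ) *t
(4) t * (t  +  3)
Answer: 3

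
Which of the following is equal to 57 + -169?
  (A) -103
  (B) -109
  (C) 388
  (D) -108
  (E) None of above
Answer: E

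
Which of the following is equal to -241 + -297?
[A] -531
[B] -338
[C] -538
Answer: C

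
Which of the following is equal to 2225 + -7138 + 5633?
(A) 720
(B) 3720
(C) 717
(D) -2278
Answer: A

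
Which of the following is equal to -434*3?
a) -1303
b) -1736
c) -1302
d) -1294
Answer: c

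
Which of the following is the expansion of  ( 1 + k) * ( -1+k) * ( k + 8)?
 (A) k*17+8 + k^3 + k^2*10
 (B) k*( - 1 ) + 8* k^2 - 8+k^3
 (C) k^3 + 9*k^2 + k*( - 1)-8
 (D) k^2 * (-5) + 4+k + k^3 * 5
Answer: B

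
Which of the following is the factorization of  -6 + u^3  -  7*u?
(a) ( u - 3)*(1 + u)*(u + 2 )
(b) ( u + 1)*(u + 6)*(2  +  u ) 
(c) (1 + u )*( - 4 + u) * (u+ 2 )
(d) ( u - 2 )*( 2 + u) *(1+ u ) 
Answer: a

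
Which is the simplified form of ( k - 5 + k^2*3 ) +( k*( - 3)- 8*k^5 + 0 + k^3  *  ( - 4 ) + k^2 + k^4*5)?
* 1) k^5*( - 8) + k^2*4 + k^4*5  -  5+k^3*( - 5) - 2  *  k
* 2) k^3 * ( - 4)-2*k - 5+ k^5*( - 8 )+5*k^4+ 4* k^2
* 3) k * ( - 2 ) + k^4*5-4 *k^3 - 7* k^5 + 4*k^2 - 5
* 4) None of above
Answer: 2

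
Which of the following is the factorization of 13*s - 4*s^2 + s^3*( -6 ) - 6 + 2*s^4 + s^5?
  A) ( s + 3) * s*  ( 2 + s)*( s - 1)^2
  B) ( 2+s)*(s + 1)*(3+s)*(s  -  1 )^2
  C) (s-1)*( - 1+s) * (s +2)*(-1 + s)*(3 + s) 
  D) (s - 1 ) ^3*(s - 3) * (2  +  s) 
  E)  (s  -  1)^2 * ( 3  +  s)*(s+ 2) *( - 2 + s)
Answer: C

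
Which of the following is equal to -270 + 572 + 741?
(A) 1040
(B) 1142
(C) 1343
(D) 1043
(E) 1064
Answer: D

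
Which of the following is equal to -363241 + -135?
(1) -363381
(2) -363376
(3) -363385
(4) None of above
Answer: 2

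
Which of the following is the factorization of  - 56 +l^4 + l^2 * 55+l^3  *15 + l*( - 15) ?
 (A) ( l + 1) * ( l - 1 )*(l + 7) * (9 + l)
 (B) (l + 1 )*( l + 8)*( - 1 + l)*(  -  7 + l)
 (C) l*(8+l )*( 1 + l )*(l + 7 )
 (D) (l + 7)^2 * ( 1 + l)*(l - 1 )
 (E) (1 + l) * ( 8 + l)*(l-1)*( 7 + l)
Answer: E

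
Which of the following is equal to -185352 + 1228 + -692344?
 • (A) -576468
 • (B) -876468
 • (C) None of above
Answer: B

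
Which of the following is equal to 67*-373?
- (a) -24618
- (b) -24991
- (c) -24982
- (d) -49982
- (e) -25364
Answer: b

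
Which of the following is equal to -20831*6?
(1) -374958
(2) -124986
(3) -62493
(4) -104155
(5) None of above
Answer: 2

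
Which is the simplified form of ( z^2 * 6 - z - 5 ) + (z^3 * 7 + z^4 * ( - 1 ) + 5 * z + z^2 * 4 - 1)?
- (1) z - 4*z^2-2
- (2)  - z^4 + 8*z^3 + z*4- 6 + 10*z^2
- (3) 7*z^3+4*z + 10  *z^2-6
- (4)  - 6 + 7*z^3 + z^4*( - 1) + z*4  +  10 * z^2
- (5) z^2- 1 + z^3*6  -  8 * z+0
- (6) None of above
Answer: 4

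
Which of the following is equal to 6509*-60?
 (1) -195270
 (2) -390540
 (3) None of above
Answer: 2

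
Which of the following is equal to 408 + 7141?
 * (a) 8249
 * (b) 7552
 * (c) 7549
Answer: c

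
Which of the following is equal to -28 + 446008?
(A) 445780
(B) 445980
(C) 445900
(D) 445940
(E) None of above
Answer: B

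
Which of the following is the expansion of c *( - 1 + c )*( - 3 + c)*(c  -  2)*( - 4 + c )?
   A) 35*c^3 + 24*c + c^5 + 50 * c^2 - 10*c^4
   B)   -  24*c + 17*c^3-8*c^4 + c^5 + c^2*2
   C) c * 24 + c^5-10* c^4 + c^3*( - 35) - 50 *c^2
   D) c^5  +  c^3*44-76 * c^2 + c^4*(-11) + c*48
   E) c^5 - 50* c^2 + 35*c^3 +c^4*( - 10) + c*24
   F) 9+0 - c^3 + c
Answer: E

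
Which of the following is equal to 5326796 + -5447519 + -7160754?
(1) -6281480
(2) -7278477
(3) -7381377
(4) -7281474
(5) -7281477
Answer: 5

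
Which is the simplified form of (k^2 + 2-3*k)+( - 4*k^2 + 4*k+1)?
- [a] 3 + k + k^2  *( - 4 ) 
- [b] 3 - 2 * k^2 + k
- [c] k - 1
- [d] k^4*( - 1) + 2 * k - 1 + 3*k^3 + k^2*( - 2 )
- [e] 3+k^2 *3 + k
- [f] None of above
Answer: f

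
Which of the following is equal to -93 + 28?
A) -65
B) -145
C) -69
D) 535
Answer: A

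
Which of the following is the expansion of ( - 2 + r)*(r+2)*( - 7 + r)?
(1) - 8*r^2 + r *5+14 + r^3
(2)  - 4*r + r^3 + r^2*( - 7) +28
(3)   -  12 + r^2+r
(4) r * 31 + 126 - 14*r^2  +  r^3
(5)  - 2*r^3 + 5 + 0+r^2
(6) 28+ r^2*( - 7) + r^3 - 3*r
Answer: 2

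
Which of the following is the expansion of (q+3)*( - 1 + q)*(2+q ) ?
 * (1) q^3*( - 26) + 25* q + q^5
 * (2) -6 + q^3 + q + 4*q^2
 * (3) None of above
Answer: 2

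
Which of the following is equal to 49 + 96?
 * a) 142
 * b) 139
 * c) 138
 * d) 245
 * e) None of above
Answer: e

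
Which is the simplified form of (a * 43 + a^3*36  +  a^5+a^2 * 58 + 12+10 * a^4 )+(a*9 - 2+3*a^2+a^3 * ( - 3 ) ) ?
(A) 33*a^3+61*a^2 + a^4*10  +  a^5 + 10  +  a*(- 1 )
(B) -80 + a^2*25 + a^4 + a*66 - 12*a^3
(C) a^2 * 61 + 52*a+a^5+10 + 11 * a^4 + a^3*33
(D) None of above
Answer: D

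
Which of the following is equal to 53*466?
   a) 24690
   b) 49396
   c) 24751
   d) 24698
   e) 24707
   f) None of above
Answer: d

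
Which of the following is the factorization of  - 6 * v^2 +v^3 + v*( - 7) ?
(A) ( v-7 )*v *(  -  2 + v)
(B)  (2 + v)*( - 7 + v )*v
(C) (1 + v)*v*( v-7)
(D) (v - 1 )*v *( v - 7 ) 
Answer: C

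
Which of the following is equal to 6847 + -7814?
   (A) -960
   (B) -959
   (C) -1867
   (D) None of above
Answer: D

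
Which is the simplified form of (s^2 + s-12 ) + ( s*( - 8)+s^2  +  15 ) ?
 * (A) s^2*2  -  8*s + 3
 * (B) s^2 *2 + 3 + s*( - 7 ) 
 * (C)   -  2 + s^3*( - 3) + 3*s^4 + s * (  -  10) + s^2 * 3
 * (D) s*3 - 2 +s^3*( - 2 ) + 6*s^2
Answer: B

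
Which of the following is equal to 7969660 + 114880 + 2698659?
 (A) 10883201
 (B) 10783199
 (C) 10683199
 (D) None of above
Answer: B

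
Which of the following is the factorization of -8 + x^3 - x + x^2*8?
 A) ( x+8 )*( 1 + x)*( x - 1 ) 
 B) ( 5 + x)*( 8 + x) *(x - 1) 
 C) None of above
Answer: A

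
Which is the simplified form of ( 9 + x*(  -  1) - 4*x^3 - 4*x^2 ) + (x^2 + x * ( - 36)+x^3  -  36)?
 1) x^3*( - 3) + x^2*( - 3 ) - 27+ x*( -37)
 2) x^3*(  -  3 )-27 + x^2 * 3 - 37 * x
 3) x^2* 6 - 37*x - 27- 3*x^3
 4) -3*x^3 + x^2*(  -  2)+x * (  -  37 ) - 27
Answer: 1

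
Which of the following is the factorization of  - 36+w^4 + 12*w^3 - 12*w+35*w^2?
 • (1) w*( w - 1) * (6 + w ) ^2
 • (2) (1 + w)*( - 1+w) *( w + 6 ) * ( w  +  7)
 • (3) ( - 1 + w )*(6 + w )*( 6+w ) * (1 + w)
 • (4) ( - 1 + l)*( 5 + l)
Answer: 3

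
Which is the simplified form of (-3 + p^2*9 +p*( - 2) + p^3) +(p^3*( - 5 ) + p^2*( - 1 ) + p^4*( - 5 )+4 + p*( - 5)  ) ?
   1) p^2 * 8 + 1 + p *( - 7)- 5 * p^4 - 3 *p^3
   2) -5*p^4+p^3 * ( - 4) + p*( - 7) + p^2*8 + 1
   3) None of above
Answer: 2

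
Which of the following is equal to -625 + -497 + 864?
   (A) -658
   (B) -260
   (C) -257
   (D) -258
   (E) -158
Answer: D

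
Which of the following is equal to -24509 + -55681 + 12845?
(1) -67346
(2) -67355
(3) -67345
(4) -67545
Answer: 3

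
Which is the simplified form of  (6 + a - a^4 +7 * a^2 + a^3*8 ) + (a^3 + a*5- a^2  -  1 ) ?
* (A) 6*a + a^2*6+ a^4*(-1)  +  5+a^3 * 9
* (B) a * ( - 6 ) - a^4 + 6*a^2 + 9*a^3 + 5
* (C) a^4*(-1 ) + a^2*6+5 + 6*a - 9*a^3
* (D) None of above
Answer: A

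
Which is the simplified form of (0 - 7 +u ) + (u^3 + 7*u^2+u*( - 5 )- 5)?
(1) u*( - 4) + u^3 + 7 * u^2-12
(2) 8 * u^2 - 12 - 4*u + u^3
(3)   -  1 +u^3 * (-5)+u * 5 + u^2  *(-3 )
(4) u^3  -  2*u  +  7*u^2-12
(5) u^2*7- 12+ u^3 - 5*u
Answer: 1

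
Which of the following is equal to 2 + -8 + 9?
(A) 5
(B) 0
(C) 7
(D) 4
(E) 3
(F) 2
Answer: E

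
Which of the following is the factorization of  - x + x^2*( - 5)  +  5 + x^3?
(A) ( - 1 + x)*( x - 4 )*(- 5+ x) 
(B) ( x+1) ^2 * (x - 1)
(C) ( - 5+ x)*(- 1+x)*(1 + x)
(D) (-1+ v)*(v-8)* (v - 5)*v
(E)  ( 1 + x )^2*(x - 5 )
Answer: C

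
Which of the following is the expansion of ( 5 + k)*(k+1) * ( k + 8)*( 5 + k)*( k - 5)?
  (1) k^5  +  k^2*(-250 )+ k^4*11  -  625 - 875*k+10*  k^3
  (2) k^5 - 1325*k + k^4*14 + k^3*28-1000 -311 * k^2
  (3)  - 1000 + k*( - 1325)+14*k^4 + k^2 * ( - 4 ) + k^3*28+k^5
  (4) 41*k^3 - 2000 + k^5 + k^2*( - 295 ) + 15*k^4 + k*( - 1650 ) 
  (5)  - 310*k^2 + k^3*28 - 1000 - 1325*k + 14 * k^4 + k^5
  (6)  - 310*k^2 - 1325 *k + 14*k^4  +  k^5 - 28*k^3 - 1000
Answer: 5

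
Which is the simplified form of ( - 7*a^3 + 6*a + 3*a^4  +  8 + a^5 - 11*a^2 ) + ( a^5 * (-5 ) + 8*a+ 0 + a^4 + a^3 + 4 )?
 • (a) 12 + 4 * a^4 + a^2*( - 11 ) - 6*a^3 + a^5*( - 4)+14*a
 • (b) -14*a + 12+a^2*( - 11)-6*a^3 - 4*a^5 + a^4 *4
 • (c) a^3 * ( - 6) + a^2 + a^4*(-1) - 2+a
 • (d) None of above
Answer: a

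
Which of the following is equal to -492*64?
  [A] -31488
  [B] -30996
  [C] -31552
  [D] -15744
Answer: A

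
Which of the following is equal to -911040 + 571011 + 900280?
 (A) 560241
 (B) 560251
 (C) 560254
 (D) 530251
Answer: B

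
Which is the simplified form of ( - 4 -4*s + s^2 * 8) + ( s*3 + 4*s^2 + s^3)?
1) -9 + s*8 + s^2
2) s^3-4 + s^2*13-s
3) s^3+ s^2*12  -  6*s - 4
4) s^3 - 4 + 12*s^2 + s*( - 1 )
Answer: 4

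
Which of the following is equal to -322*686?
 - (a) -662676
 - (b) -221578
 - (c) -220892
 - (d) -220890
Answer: c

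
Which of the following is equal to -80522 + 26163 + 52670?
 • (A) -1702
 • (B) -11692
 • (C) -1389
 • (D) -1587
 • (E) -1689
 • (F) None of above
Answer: E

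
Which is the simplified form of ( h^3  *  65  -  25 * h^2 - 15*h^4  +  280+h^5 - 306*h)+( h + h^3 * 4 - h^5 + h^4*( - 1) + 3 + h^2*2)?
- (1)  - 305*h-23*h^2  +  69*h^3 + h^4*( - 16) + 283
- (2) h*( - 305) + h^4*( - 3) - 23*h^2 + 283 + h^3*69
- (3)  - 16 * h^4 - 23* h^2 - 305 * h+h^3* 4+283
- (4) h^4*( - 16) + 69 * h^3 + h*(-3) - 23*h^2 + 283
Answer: 1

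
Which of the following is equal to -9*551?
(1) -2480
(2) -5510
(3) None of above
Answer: 3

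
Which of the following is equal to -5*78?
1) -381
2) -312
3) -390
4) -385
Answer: 3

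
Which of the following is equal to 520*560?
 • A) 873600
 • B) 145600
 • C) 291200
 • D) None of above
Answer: C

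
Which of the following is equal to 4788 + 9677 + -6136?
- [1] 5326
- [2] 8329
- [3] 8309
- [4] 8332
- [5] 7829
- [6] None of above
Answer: 2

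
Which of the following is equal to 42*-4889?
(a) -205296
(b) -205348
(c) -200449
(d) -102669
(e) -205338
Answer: e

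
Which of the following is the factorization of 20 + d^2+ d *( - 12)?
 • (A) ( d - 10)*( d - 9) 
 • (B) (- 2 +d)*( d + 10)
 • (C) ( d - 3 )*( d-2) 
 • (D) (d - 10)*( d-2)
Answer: D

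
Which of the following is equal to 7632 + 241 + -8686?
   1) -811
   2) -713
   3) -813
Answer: 3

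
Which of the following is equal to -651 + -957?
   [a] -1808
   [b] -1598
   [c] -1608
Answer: c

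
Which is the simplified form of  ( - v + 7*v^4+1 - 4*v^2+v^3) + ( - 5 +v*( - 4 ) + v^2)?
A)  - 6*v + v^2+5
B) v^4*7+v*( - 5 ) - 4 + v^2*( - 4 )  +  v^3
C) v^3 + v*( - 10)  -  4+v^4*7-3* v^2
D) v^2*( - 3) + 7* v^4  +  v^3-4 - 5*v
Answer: D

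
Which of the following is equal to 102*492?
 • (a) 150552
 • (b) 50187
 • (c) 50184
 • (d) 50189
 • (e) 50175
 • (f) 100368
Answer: c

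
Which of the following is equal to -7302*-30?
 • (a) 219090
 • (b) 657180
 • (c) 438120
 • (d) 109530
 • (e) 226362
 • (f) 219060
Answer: f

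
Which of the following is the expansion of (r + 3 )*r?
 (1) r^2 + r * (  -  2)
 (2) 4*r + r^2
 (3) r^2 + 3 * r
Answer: 3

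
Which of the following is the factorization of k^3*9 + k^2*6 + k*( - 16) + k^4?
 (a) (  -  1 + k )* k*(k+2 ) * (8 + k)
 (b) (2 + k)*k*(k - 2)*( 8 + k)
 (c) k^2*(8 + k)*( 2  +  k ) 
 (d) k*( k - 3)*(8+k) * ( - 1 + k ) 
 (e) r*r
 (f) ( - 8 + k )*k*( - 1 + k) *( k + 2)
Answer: a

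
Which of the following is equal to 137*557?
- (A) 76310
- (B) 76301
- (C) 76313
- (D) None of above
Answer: D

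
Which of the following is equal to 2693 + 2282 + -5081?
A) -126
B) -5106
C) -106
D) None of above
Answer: C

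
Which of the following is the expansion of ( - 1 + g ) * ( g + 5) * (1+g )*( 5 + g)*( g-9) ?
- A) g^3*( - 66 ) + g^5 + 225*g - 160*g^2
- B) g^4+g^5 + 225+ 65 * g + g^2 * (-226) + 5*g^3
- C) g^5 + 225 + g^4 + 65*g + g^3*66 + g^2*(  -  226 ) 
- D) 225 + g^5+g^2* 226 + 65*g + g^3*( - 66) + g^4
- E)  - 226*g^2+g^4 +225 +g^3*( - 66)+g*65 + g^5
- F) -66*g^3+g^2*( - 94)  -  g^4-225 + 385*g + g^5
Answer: E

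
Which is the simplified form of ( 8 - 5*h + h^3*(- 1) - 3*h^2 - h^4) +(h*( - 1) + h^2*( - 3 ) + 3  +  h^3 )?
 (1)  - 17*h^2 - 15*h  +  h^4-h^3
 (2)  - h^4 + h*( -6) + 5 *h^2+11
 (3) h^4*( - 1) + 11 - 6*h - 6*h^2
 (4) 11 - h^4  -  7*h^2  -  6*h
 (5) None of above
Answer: 3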